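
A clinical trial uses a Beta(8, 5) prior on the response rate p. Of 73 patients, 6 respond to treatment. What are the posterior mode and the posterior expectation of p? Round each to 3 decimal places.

Posterior: Beta(8+6, 5+67) = Beta(14, 72).
Mode = (14−1)/(14+72−2) = 13/84 = 0.155.
Mean = 14/(14+72) = 14/86 = 0.163.

MAP: 0.155. Posterior mean: 0.163.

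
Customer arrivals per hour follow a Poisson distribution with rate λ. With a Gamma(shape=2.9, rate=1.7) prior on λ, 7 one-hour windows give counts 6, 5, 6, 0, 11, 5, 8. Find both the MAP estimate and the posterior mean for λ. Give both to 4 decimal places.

Σ counts = 41. Posterior: Gamma(shape = 2.9+41 = 43.9, rate = 1.7+7 = 8.7).
Mode = (α−1)/β = 42.9/8.7 = 4.9310.
Mean = α/β = 43.9/8.7 = 5.0460.

MAP: 4.9310. Posterior mean: 5.0460.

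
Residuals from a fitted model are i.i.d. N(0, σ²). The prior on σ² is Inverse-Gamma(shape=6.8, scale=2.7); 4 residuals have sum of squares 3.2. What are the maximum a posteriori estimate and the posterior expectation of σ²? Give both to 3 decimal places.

Posterior: Inverse-Gamma(shape = 6.8+4/2 = 8.8, scale = 2.7+3.2/2 = 4.3).
Mode = β/(α+1) = 4.3/9.8 = 0.439.
Mean = β/(α−1) = 4.3/7.8 = 0.551.

MAP = 0.439, posterior mean = 0.551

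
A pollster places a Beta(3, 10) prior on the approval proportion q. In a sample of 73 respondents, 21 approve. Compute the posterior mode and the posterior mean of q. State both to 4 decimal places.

q_MAP = 0.2738, E[q|data] = 0.2791

Posterior: Beta(3+21, 10+52) = Beta(24, 62).
Mode = (24−1)/(24+62−2) = 23/84 = 0.2738.
Mean = 24/(24+62) = 24/86 = 0.2791.
The mean is pulled above the mode by the posterior's right skew.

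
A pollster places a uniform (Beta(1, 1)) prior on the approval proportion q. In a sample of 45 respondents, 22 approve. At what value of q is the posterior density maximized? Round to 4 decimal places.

Posterior: Beta(1+22, 1+23) = Beta(23, 24).
Mode = (23−1)/(23+24−2) = 22/45 = 0.4889.
With a flat prior the MAP equals the MLE, 22/45.
Mean = 23/(23+24) = 23/47 = 0.4894.
This is the posterior mode — the MAP estimate.

0.4889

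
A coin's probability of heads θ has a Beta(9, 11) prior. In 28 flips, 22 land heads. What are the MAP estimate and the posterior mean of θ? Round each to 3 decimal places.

Posterior: Beta(9+22, 11+6) = Beta(31, 17).
Mode = (31−1)/(31+17−2) = 30/46 = 0.652.
Mean = 31/(31+17) = 31/48 = 0.646.

MAP = 0.652; posterior mean = 0.646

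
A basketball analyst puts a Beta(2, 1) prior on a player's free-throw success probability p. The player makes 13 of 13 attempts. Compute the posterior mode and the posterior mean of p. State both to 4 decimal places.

p_MAP = 1.0000, E[p|data] = 0.9375

Posterior: Beta(2+13, 1+0) = Beta(15, 1).
Since β = 1 ≤ 1 and α > 1, the Beta density is monotone increasing on [0,1]; the mode is at 1.
Mean = 15/(15+1) = 0.9375.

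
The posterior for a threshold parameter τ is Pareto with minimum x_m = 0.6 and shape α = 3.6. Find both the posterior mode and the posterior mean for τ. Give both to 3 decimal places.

MAP = 0.600, posterior mean = 0.831

The Pareto density is strictly decreasing on [x_m, ∞), so the mode is x_m = 0.600.
Mean = α·x_m/(α−1) = 3.6·0.6/2.6 = 0.831.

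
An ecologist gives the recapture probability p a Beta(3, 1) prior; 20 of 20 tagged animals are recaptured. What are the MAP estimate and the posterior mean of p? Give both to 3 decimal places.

MAP estimate = 1.000, posterior mean = 0.958

Posterior: Beta(3+20, 1+0) = Beta(23, 1).
Since β = 1 ≤ 1 and α > 1, the Beta density is monotone increasing on [0,1]; the mode is at 1.
Mean = 23/(23+1) = 0.958.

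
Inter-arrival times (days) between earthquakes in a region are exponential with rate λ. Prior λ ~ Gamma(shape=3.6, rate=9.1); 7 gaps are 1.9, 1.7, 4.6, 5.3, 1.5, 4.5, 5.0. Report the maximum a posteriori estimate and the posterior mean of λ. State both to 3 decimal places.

Σ times = 24.5. Posterior: Gamma(shape = 3.6+7 = 10.6, rate = 9.1+24.5 = 33.6).
Mode = (α−1)/β = 9.6/33.6 = 0.286.
Mean = α/β = 10.6/33.6 = 0.315.
Mean > mode: the posterior has a right tail.

MAP: 0.286. Posterior mean: 0.315.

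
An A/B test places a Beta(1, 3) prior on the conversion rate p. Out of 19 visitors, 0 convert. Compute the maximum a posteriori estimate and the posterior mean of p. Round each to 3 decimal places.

MAP = 0.000; posterior mean = 0.043

Posterior: Beta(1+0, 3+19) = Beta(1, 22).
Since α = 1 ≤ 1 and β > 1, the Beta density is monotone decreasing on [0,1]; the mode is at 0.
Mean = 1/(1+22) = 0.043.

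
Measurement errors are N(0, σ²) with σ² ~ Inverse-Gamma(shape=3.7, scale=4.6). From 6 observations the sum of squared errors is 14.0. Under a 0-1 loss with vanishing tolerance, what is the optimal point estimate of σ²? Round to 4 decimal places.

1.5065

Posterior: Inverse-Gamma(shape = 3.7+6/2 = 6.7, scale = 4.6+14.0/2 = 11.6).
Mode = β/(α+1) = 11.6/7.7 = 1.5065.
Mean = β/(α−1) = 11.6/5.7 = 2.0351.
This is the posterior mode — the MAP estimate.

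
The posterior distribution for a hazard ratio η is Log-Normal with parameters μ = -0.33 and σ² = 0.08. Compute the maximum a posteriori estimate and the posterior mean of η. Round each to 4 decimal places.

MAP = 0.6637; posterior mean = 0.7483

Mode = exp(μ − σ²) = exp(-0.41) = 0.6637.
Mean = exp(μ + σ²/2) = exp(-0.290) = 0.7483.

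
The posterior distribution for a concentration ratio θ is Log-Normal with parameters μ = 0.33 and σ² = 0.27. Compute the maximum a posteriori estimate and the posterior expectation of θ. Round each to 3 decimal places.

MAP = 1.062; posterior mean = 1.592

Mode = exp(μ − σ²) = exp(0.06) = 1.062.
Mean = exp(μ + σ²/2) = exp(0.465) = 1.592.
The posterior is right-skewed, so the mean exceeds the mode.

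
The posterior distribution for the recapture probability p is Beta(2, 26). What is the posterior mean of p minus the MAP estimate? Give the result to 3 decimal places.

Mode = (2−1)/(2+26−2) = 1/26 = 0.038.
Mean = 2/(2+26) = 2/28 = 0.071.
Difference = 0.071 − 0.038 = 0.033.
Mean > mode: the posterior has a right tail.

0.033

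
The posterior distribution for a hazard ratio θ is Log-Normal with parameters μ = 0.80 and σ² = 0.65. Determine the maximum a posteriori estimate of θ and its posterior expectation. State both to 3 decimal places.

θ_MAP = 1.162, E[θ|data] = 3.080

Mode = exp(μ − σ²) = exp(0.15) = 1.162.
Mean = exp(μ + σ²/2) = exp(1.125) = 3.080.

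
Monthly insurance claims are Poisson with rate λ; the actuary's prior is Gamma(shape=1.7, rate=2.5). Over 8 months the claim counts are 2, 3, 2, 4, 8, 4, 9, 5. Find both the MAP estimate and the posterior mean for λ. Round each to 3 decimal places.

λ_MAP = 3.590, E[λ|data] = 3.686

Σ counts = 37. Posterior: Gamma(shape = 1.7+37 = 38.7, rate = 2.5+8 = 10.5).
Mode = (α−1)/β = 37.7/10.5 = 3.590.
Mean = α/β = 38.7/10.5 = 3.686.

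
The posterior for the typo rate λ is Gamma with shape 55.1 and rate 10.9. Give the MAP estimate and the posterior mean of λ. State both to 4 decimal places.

MAP: 4.9633. Posterior mean: 5.0550.

Mode = (α−1)/β = 54.1/10.9 = 4.9633.
Mean = α/β = 55.1/10.9 = 5.0550.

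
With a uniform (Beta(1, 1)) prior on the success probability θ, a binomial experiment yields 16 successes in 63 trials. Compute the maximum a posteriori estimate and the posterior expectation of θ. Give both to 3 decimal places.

Posterior: Beta(1+16, 1+47) = Beta(17, 48).
Mode = (17−1)/(17+48−2) = 16/63 = 0.254.
With a flat prior the MAP equals the MLE, 16/63.
Mean = 17/(17+48) = 17/65 = 0.262.
Right-skewed posterior ⇒ mode < mean.

maximum a posteriori estimate = 0.254, posterior expectation = 0.262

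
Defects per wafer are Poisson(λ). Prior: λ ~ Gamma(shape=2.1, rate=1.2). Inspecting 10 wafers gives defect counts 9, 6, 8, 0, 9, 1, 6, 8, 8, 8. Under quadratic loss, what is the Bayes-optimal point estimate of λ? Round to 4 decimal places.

Σ counts = 63. Posterior: Gamma(shape = 2.1+63 = 65.1, rate = 1.2+10 = 11.2).
Mode = (α−1)/β = 64.1/11.2 = 5.7232.
Mean = α/β = 65.1/11.2 = 5.8125.
Quadratic loss ⇒ the optimal estimator is the posterior mean.

5.8125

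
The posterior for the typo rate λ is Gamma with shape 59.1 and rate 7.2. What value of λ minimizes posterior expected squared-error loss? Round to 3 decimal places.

Mode = (α−1)/β = 58.1/7.2 = 8.069.
Mean = α/β = 59.1/7.2 = 8.208.
Squared-error loss ⇒ the optimal estimator is the posterior mean.

8.208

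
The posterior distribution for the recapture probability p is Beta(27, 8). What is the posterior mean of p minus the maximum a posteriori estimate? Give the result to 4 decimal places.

Mode = (27−1)/(27+8−2) = 26/33 = 0.7879.
Mean = 27/(27+8) = 27/35 = 0.7714.
Difference = 0.7714 − 0.7879 = -0.0165.

-0.0165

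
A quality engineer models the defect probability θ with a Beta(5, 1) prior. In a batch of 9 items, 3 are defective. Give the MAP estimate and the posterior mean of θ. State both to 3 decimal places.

θ_MAP = 0.538, E[θ|data] = 0.533

Posterior: Beta(5+3, 1+6) = Beta(8, 7).
Mode = (8−1)/(8+7−2) = 7/13 = 0.538.
Mean = 8/(8+7) = 8/15 = 0.533.
The posterior is left-skewed, so the mode exceeds the mean.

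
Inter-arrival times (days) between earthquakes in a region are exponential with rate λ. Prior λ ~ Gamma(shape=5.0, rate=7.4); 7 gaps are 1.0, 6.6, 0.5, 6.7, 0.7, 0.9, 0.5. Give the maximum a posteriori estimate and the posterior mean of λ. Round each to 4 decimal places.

λ_MAP = 0.4527, E[λ|data] = 0.4938

Σ times = 16.9. Posterior: Gamma(shape = 5.0+7 = 12.0, rate = 7.4+16.9 = 24.3).
Mode = (α−1)/β = 11.0/24.3 = 0.4527.
Mean = α/β = 12.0/24.3 = 0.4938.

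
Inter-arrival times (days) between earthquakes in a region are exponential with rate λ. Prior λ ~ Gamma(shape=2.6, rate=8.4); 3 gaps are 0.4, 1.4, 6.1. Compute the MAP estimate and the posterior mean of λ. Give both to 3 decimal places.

Σ times = 7.9. Posterior: Gamma(shape = 2.6+3 = 5.6, rate = 8.4+7.9 = 16.3).
Mode = (α−1)/β = 4.6/16.3 = 0.282.
Mean = α/β = 5.6/16.3 = 0.344.
The mean is pulled above the mode by the posterior's right skew.

MAP: 0.282. Posterior mean: 0.344.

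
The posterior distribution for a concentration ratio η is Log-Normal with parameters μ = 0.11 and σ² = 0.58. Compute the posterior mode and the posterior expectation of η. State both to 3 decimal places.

η_MAP = 0.625, E[η|data] = 1.492

Mode = exp(μ − σ²) = exp(-0.47) = 0.625.
Mean = exp(μ + σ²/2) = exp(0.400) = 1.492.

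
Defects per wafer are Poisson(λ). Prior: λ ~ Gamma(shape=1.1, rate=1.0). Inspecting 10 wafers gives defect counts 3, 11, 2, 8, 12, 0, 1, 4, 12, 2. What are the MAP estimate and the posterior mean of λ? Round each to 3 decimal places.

Σ counts = 55. Posterior: Gamma(shape = 1.1+55 = 56.1, rate = 1.0+10 = 11.0).
Mode = (α−1)/β = 55.1/11.0 = 5.009.
Mean = α/β = 56.1/11.0 = 5.100.

MAP = 5.009; posterior mean = 5.100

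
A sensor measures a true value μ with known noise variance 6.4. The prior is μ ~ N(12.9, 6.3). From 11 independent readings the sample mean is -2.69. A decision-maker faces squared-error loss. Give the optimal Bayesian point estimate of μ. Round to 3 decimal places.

-1.372

Posterior for μ is Normal. Precision-weighted mean: (1/6.3·12.9 + 11/6.4·-2.69) / (1/6.3 + 11/6.4) = -1.372.
A Normal posterior is symmetric, so mode = mean.
Squared-error loss ⇒ the optimal estimator is the posterior mean.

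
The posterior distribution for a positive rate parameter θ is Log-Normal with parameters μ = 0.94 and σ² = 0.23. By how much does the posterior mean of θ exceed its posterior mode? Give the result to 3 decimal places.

Mode = exp(μ − σ²) = exp(0.71) = 2.034.
Mean = exp(μ + σ²/2) = exp(1.055) = 2.872.
Difference = 2.872 − 2.034 = 0.838.
Mean > mode: the posterior has a right tail.

0.838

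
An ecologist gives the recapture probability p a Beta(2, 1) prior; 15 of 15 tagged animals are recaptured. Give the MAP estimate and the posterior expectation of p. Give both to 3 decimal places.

Posterior: Beta(2+15, 1+0) = Beta(17, 1).
Since β = 1 ≤ 1 and α > 1, the Beta density is monotone increasing on [0,1]; the mode is at 1.
Mean = 17/(17+1) = 0.944.

p_MAP = 1.000, E[p|data] = 0.944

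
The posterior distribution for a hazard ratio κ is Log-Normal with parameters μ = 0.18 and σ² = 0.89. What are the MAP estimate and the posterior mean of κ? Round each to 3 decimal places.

κ_MAP = 0.492, E[κ|data] = 1.868

Mode = exp(μ − σ²) = exp(-0.71) = 0.492.
Mean = exp(μ + σ²/2) = exp(0.625) = 1.868.
The mean is pulled above the mode by the posterior's right skew.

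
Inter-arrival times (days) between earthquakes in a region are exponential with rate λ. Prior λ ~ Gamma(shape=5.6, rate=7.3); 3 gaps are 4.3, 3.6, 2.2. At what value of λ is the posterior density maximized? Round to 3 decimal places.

Σ times = 10.1. Posterior: Gamma(shape = 5.6+3 = 8.6, rate = 7.3+10.1 = 17.4).
Mode = (α−1)/β = 7.6/17.4 = 0.437.
Mean = α/β = 8.6/17.4 = 0.494.
This is the posterior mode — the MAP estimate.

0.437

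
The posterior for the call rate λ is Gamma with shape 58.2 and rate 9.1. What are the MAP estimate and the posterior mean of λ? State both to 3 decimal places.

Mode = (α−1)/β = 57.2/9.1 = 6.286.
Mean = α/β = 58.2/9.1 = 6.396.

MAP estimate = 6.286, posterior mean = 6.396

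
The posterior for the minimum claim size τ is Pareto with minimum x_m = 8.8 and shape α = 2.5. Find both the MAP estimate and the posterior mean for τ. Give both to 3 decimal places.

The Pareto density is strictly decreasing on [x_m, ∞), so the mode is x_m = 8.800.
Mean = α·x_m/(α−1) = 2.5·8.8/1.5 = 14.667.

MAP = 8.800, posterior mean = 14.667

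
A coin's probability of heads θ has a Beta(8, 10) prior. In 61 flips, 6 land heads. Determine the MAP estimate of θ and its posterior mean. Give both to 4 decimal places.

MAP = 0.1688; posterior mean = 0.1772

Posterior: Beta(8+6, 10+55) = Beta(14, 65).
Mode = (14−1)/(14+65−2) = 13/77 = 0.1688.
Mean = 14/(14+65) = 14/79 = 0.1772.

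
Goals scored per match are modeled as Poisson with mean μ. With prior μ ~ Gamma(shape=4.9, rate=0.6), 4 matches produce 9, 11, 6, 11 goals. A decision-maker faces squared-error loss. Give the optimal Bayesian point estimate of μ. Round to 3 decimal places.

9.109

Σ counts = 37. Posterior: Gamma(shape = 4.9+37 = 41.9, rate = 0.6+4 = 4.6).
Mode = (α−1)/β = 40.9/4.6 = 8.891.
Mean = α/β = 41.9/4.6 = 9.109.
Squared-error loss ⇒ the optimal estimator is the posterior mean.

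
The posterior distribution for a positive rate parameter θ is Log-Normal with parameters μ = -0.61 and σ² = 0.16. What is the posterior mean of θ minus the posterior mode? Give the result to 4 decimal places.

Mode = exp(μ − σ²) = exp(-0.77) = 0.4630.
Mean = exp(μ + σ²/2) = exp(-0.530) = 0.5886.
Difference = 0.5886 − 0.4630 = 0.1256.

0.1256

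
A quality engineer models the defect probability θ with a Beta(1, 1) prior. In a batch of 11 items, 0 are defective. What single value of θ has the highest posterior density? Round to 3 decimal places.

0.000

Posterior: Beta(1+0, 1+11) = Beta(1, 12).
Since α = 1 ≤ 1 and β > 1, the Beta density is monotone decreasing on [0,1]; the mode is at 0.
Mean = 1/(1+12) = 0.077.
This is the posterior mode — the MAP estimate.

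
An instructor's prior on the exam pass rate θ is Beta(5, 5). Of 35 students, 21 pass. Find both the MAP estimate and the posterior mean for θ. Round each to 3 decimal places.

Posterior: Beta(5+21, 5+14) = Beta(26, 19).
Mode = (26−1)/(26+19−2) = 25/43 = 0.581.
Mean = 26/(26+19) = 26/45 = 0.578.
The mean is pulled below the mode by the posterior's left skew.

MAP estimate = 0.581, posterior mean = 0.578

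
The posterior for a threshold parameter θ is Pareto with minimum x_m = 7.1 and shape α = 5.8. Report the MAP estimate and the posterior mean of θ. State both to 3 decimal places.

MAP = 7.100; posterior mean = 8.579

The Pareto density is strictly decreasing on [x_m, ∞), so the mode is x_m = 7.100.
Mean = α·x_m/(α−1) = 5.8·7.1/4.8 = 8.579.
Right-skewed posterior ⇒ mode < mean.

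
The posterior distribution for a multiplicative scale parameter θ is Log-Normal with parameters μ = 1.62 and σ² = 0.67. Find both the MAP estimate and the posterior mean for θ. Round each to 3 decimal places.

Mode = exp(μ − σ²) = exp(0.95) = 2.586.
Mean = exp(μ + σ²/2) = exp(1.955) = 7.064.

MAP estimate = 2.586, posterior mean = 7.064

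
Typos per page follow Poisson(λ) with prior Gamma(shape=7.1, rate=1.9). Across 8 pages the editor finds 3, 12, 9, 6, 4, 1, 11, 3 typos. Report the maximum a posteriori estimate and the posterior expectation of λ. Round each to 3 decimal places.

Σ counts = 49. Posterior: Gamma(shape = 7.1+49 = 56.1, rate = 1.9+8 = 9.9).
Mode = (α−1)/β = 55.1/9.9 = 5.566.
Mean = α/β = 56.1/9.9 = 5.667.
Mean > mode: the posterior has a right tail.

MAP = 5.566; posterior mean = 5.667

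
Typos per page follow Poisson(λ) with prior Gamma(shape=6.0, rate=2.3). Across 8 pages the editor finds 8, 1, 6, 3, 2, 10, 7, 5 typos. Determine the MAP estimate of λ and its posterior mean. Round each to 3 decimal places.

MAP = 4.563; posterior mean = 4.660

Σ counts = 42. Posterior: Gamma(shape = 6.0+42 = 48.0, rate = 2.3+8 = 10.3).
Mode = (α−1)/β = 47.0/10.3 = 4.563.
Mean = α/β = 48.0/10.3 = 4.660.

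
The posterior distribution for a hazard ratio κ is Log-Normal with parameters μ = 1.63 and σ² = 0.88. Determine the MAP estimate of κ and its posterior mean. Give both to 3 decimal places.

MAP = 2.117, posterior mean = 7.925

Mode = exp(μ − σ²) = exp(0.75) = 2.117.
Mean = exp(μ + σ²/2) = exp(2.070) = 7.925.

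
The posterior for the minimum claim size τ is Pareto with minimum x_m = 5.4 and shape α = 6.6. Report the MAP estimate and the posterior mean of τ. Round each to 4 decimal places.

τ_MAP = 5.4000, E[τ|data] = 6.3643

The Pareto density is strictly decreasing on [x_m, ∞), so the mode is x_m = 5.4000.
Mean = α·x_m/(α−1) = 6.6·5.4/5.6 = 6.3643.
The mean is pulled above the mode by the posterior's right skew.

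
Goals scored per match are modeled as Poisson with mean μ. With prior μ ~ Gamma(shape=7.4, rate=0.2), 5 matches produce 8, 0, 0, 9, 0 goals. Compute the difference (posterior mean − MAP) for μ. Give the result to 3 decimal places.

0.192

Σ counts = 17. Posterior: Gamma(shape = 7.4+17 = 24.4, rate = 0.2+5 = 5.2).
Mode = (α−1)/β = 23.4/5.2 = 4.500.
Mean = α/β = 24.4/5.2 = 4.692.
Difference = 4.692 − 4.500 = 0.192.
Right-skewed posterior ⇒ mode < mean.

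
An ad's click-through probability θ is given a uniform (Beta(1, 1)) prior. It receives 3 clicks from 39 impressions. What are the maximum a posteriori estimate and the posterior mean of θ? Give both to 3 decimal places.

maximum a posteriori estimate = 0.077, posterior mean = 0.098

Posterior: Beta(1+3, 1+36) = Beta(4, 37).
Mode = (4−1)/(4+37−2) = 3/39 = 0.077.
Mean = 4/(4+37) = 4/41 = 0.098.
The posterior is right-skewed, so the mean exceeds the mode.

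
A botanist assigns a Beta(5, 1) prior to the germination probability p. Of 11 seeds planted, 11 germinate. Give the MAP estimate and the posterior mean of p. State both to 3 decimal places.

Posterior: Beta(5+11, 1+0) = Beta(16, 1).
Since β = 1 ≤ 1 and α > 1, the Beta density is monotone increasing on [0,1]; the mode is at 1.
Mean = 16/(16+1) = 0.941.
The mean is pulled below the mode by the posterior's left skew.

MAP: 1.000. Posterior mean: 0.941.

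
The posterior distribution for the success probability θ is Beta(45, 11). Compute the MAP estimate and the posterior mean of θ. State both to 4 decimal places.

Mode = (45−1)/(45+11−2) = 44/54 = 0.8148.
Mean = 45/(45+11) = 45/56 = 0.8036.
Mode > mean: the posterior has a left tail.

MAP = 0.8148, posterior mean = 0.8036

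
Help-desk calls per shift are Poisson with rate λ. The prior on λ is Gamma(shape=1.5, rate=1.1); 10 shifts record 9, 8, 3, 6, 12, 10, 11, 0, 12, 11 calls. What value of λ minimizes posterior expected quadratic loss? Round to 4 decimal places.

7.5225

Σ counts = 82. Posterior: Gamma(shape = 1.5+82 = 83.5, rate = 1.1+10 = 11.1).
Mode = (α−1)/β = 82.5/11.1 = 7.4324.
Mean = α/β = 83.5/11.1 = 7.5225.
Quadratic loss ⇒ the optimal estimator is the posterior mean.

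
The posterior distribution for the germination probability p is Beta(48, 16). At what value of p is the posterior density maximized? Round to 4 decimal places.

0.7581

Mode = (48−1)/(48+16−2) = 47/62 = 0.7581.
Mean = 48/(48+16) = 48/64 = 0.7500.
This is the posterior mode — the MAP estimate.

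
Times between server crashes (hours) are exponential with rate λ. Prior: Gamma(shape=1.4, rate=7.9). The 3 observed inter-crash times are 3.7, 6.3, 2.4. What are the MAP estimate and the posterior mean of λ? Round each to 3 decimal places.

MAP = 0.167; posterior mean = 0.217

Σ times = 12.4. Posterior: Gamma(shape = 1.4+3 = 4.4, rate = 7.9+12.4 = 20.3).
Mode = (α−1)/β = 3.4/20.3 = 0.167.
Mean = α/β = 4.4/20.3 = 0.217.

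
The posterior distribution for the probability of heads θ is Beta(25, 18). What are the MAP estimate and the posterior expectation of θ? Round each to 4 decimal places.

Mode = (25−1)/(25+18−2) = 24/41 = 0.5854.
Mean = 25/(25+18) = 25/43 = 0.5814.

MAP estimate = 0.5854, posterior expectation = 0.5814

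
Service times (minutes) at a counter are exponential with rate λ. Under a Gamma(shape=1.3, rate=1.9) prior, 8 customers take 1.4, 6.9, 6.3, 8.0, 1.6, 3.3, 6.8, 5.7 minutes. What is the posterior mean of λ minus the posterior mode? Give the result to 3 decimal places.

Σ times = 40.0. Posterior: Gamma(shape = 1.3+8 = 9.3, rate = 1.9+40.0 = 41.9).
Mode = (α−1)/β = 8.3/41.9 = 0.198.
Mean = α/β = 9.3/41.9 = 0.222.
Difference = 0.222 − 0.198 = 0.024.
The mean is pulled above the mode by the posterior's right skew.

0.024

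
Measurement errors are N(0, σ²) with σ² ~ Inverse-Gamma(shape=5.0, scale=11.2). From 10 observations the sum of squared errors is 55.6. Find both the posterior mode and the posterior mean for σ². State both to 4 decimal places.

σ²_MAP = 3.5455, E[σ²|data] = 4.3333

Posterior: Inverse-Gamma(shape = 5.0+10/2 = 10.0, scale = 11.2+55.6/2 = 39.0).
Mode = β/(α+1) = 39.0/11.0 = 3.5455.
Mean = β/(α−1) = 39.0/9.0 = 4.3333.
Mean > mode: the posterior has a right tail.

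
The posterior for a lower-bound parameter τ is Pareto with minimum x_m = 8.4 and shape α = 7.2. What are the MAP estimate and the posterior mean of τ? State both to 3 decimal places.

The Pareto density is strictly decreasing on [x_m, ∞), so the mode is x_m = 8.400.
Mean = α·x_m/(α−1) = 7.2·8.4/6.2 = 9.755.
Mean > mode: the posterior has a right tail.

MAP: 8.400. Posterior mean: 9.755.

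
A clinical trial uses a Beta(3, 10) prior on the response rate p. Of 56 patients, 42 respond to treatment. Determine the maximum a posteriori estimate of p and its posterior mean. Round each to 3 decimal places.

Posterior: Beta(3+42, 10+14) = Beta(45, 24).
Mode = (45−1)/(45+24−2) = 44/67 = 0.657.
Mean = 45/(45+24) = 45/69 = 0.652.

p_MAP = 0.657, E[p|data] = 0.652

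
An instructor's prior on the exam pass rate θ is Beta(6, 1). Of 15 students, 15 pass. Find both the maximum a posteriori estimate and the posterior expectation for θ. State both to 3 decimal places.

Posterior: Beta(6+15, 1+0) = Beta(21, 1).
Since β = 1 ≤ 1 and α > 1, the Beta density is monotone increasing on [0,1]; the mode is at 1.
Mean = 21/(21+1) = 0.955.

MAP = 1.000; posterior mean = 0.955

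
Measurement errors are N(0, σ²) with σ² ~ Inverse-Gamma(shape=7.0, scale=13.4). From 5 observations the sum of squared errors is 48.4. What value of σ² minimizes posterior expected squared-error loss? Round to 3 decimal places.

4.424

Posterior: Inverse-Gamma(shape = 7.0+5/2 = 9.5, scale = 13.4+48.4/2 = 37.6).
Mode = β/(α+1) = 37.6/10.5 = 3.581.
Mean = β/(α−1) = 37.6/8.5 = 4.424.
Squared-error loss ⇒ the optimal estimator is the posterior mean.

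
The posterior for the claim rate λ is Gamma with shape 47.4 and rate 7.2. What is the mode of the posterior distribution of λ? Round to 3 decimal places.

Mode = (α−1)/β = 46.4/7.2 = 6.444.
Mean = α/β = 47.4/7.2 = 6.583.
This is the posterior mode — the MAP estimate.

6.444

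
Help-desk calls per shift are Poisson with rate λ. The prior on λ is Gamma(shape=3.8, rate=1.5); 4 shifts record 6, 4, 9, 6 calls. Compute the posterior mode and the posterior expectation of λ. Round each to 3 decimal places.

Σ counts = 25. Posterior: Gamma(shape = 3.8+25 = 28.8, rate = 1.5+4 = 5.5).
Mode = (α−1)/β = 27.8/5.5 = 5.055.
Mean = α/β = 28.8/5.5 = 5.236.
Mean > mode: the posterior has a right tail.

MAP: 5.055. Posterior mean: 5.236.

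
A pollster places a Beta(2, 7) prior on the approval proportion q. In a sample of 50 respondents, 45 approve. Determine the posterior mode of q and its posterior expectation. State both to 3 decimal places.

Posterior: Beta(2+45, 7+5) = Beta(47, 12).
Mode = (47−1)/(47+12−2) = 46/57 = 0.807.
Mean = 47/(47+12) = 47/59 = 0.797.

posterior mode = 0.807, posterior expectation = 0.797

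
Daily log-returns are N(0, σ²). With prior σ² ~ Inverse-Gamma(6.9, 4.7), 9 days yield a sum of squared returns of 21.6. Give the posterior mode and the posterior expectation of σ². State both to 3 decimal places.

Posterior: Inverse-Gamma(shape = 6.9+9/2 = 11.4, scale = 4.7+21.6/2 = 15.5).
Mode = β/(α+1) = 15.5/12.4 = 1.250.
Mean = β/(α−1) = 15.5/10.4 = 1.490.

MAP = 1.250; posterior mean = 1.490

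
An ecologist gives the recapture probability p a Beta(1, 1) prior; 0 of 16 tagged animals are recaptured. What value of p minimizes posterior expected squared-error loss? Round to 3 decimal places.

0.056

Posterior: Beta(1+0, 1+16) = Beta(1, 17).
Since α = 1 ≤ 1 and β > 1, the Beta density is monotone decreasing on [0,1]; the mode is at 0.
Mean = 1/(1+17) = 0.056.
Squared-error loss ⇒ the optimal estimator is the posterior mean.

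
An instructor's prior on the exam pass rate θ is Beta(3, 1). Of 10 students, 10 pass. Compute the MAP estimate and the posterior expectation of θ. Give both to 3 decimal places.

MAP estimate = 1.000, posterior expectation = 0.929

Posterior: Beta(3+10, 1+0) = Beta(13, 1).
Since β = 1 ≤ 1 and α > 1, the Beta density is monotone increasing on [0,1]; the mode is at 1.
Mean = 13/(13+1) = 0.929.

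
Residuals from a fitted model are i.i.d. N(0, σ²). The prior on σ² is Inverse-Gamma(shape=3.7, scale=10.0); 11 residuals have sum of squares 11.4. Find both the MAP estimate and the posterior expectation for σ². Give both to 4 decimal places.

MAP = 1.5392, posterior mean = 1.9146

Posterior: Inverse-Gamma(shape = 3.7+11/2 = 9.2, scale = 10.0+11.4/2 = 15.7).
Mode = β/(α+1) = 15.7/10.2 = 1.5392.
Mean = β/(α−1) = 15.7/8.2 = 1.9146.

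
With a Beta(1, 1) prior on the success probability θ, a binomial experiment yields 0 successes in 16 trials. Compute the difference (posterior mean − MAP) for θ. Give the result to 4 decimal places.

Posterior: Beta(1+0, 1+16) = Beta(1, 17).
Since α = 1 ≤ 1 and β > 1, the Beta density is monotone decreasing on [0,1]; the mode is at 0.
Mean = 1/(1+17) = 0.0556.
Difference = 0.0556 − 0.0000 = 0.0556.
The posterior is right-skewed, so the mean exceeds the mode.

0.0556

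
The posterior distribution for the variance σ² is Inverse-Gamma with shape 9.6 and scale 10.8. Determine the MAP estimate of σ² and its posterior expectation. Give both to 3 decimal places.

Mode = β/(α+1) = 10.8/10.6 = 1.019.
Mean = β/(α−1) = 10.8/8.6 = 1.256.
Mean > mode: the posterior has a right tail.

σ²_MAP = 1.019, E[σ²|data] = 1.256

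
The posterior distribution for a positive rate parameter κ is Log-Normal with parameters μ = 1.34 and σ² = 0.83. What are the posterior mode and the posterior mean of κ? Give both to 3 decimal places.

Mode = exp(μ − σ²) = exp(0.51) = 1.665.
Mean = exp(μ + σ²/2) = exp(1.755) = 5.783.

κ_MAP = 1.665, E[κ|data] = 5.783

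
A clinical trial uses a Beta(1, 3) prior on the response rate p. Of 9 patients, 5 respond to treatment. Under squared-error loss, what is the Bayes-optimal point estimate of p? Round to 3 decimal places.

Posterior: Beta(1+5, 3+4) = Beta(6, 7).
Mode = (6−1)/(6+7−2) = 5/11 = 0.455.
Mean = 6/(6+7) = 6/13 = 0.462.
Squared-error loss ⇒ the optimal estimator is the posterior mean.

0.462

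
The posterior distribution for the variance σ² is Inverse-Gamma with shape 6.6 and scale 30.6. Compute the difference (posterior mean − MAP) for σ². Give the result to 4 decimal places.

Mode = β/(α+1) = 30.6/7.6 = 4.0263.
Mean = β/(α−1) = 30.6/5.6 = 5.4643.
Difference = 5.4643 − 4.0263 = 1.4380.

1.4380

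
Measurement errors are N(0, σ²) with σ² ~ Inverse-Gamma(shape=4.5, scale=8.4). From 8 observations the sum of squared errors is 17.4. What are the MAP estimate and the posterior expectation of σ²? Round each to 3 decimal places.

Posterior: Inverse-Gamma(shape = 4.5+8/2 = 8.5, scale = 8.4+17.4/2 = 17.1).
Mode = β/(α+1) = 17.1/9.5 = 1.800.
Mean = β/(α−1) = 17.1/7.5 = 2.280.
Right-skewed posterior ⇒ mode < mean.

σ²_MAP = 1.800, E[σ²|data] = 2.280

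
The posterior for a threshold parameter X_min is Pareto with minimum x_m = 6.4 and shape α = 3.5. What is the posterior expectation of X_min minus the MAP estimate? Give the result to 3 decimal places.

The Pareto density is strictly decreasing on [x_m, ∞), so the mode is x_m = 6.400.
Mean = α·x_m/(α−1) = 3.5·6.4/2.5 = 8.960.
Difference = 8.960 − 6.400 = 2.560.

2.560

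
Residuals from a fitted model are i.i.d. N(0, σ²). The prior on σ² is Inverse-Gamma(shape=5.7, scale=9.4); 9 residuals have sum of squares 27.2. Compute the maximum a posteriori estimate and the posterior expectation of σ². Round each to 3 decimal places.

MAP = 2.054, posterior mean = 2.500

Posterior: Inverse-Gamma(shape = 5.7+9/2 = 10.2, scale = 9.4+27.2/2 = 23.0).
Mode = β/(α+1) = 23.0/11.2 = 2.054.
Mean = β/(α−1) = 23.0/9.2 = 2.500.
The posterior is right-skewed, so the mean exceeds the mode.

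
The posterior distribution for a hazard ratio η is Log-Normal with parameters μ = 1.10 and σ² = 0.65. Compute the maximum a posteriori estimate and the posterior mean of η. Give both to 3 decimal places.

MAP = 1.568, posterior mean = 4.158

Mode = exp(μ − σ²) = exp(0.45) = 1.568.
Mean = exp(μ + σ²/2) = exp(1.425) = 4.158.
Right-skewed posterior ⇒ mode < mean.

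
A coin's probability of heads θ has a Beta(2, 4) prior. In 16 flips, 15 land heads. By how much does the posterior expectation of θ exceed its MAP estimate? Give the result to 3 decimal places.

Posterior: Beta(2+15, 4+1) = Beta(17, 5).
Mode = (17−1)/(17+5−2) = 16/20 = 0.800.
Mean = 17/(17+5) = 17/22 = 0.773.
Difference = 0.773 − 0.800 = -0.027.
Mode > mean: the posterior has a left tail.

-0.027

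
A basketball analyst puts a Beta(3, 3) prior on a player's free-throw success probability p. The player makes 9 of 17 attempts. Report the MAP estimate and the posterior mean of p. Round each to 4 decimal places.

MAP = 0.5238, posterior mean = 0.5217

Posterior: Beta(3+9, 3+8) = Beta(12, 11).
Mode = (12−1)/(12+11−2) = 11/21 = 0.5238.
Mean = 12/(12+11) = 12/23 = 0.5217.
Mode > mean: the posterior has a left tail.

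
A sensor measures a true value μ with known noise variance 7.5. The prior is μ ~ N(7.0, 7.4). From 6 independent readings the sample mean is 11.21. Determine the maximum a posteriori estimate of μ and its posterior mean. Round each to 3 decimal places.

Posterior for μ is Normal. Precision-weighted mean: (1/7.4·7.0 + 6/7.5·11.21) / (1/7.4 + 6/7.5) = 10.602.
A Normal posterior is symmetric, so mode = mean.

maximum a posteriori estimate = 10.602, posterior mean = 10.602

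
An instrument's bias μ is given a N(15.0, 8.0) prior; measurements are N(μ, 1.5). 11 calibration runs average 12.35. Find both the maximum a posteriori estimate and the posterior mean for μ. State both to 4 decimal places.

maximum a posteriori estimate = 12.3944, posterior mean = 12.3944

Posterior for μ is Normal. Precision-weighted mean: (1/8.0·15.0 + 11/1.5·12.35) / (1/8.0 + 11/1.5) = 12.3944.
A Normal posterior is symmetric, so mode = mean.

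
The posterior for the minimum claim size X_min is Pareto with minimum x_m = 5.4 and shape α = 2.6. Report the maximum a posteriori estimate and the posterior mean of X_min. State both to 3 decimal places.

X_min_MAP = 5.400, E[X_min|data] = 8.775

The Pareto density is strictly decreasing on [x_m, ∞), so the mode is x_m = 5.400.
Mean = α·x_m/(α−1) = 2.6·5.4/1.6 = 8.775.
The posterior is right-skewed, so the mean exceeds the mode.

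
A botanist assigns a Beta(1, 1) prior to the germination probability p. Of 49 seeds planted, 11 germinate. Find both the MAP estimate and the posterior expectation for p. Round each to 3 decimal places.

p_MAP = 0.224, E[p|data] = 0.235

Posterior: Beta(1+11, 1+38) = Beta(12, 39).
Mode = (12−1)/(12+39−2) = 11/49 = 0.224.
Mean = 12/(12+39) = 12/51 = 0.235.
Mean > mode: the posterior has a right tail.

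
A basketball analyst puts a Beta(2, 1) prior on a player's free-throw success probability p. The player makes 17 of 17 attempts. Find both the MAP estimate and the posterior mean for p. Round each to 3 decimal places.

Posterior: Beta(2+17, 1+0) = Beta(19, 1).
Since β = 1 ≤ 1 and α > 1, the Beta density is monotone increasing on [0,1]; the mode is at 1.
Mean = 19/(19+1) = 0.950.

MAP = 1.000, posterior mean = 0.950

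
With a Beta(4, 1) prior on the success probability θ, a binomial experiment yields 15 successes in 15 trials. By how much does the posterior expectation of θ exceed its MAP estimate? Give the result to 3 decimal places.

Posterior: Beta(4+15, 1+0) = Beta(19, 1).
Since β = 1 ≤ 1 and α > 1, the Beta density is monotone increasing on [0,1]; the mode is at 1.
Mean = 19/(19+1) = 0.950.
Difference = 0.950 − 1.000 = -0.050.

-0.050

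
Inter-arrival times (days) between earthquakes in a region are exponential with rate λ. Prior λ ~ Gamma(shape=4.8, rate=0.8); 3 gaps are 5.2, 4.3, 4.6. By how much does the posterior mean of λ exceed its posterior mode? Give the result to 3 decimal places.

0.067

Σ times = 14.1. Posterior: Gamma(shape = 4.8+3 = 7.8, rate = 0.8+14.1 = 14.9).
Mode = (α−1)/β = 6.8/14.9 = 0.456.
Mean = α/β = 7.8/14.9 = 0.523.
Difference = 0.523 − 0.456 = 0.067.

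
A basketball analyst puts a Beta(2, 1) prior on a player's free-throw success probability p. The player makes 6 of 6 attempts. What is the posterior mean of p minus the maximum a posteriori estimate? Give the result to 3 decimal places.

Posterior: Beta(2+6, 1+0) = Beta(8, 1).
Since β = 1 ≤ 1 and α > 1, the Beta density is monotone increasing on [0,1]; the mode is at 1.
Mean = 8/(8+1) = 0.889.
Difference = 0.889 − 1.000 = -0.111.
The posterior is left-skewed, so the mode exceeds the mean.

-0.111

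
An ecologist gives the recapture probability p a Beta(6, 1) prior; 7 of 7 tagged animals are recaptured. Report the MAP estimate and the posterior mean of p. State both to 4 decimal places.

Posterior: Beta(6+7, 1+0) = Beta(13, 1).
Since β = 1 ≤ 1 and α > 1, the Beta density is monotone increasing on [0,1]; the mode is at 1.
Mean = 13/(13+1) = 0.9286.

p_MAP = 1.0000, E[p|data] = 0.9286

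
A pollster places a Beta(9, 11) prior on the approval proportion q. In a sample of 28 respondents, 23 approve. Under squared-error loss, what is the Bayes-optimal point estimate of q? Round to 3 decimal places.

Posterior: Beta(9+23, 11+5) = Beta(32, 16).
Mode = (32−1)/(32+16−2) = 31/46 = 0.674.
Mean = 32/(32+16) = 32/48 = 0.667.
Squared-error loss ⇒ the optimal estimator is the posterior mean.

0.667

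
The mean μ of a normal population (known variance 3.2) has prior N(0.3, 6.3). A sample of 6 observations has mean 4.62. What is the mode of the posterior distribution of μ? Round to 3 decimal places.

Posterior for μ is Normal. Precision-weighted mean: (1/6.3·0.3 + 6/3.2·4.62) / (1/6.3 + 6/3.2) = 4.283.
A Normal posterior is symmetric, so mode = mean.
This is the posterior mode — the MAP estimate.

4.283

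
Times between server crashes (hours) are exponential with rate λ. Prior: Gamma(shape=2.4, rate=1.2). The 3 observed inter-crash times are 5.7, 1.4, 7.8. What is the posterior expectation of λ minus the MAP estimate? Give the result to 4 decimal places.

Σ times = 14.9. Posterior: Gamma(shape = 2.4+3 = 5.4, rate = 1.2+14.9 = 16.1).
Mode = (α−1)/β = 4.4/16.1 = 0.2733.
Mean = α/β = 5.4/16.1 = 0.3354.
Difference = 0.3354 − 0.2733 = 0.0621.
The mean is pulled above the mode by the posterior's right skew.

0.0621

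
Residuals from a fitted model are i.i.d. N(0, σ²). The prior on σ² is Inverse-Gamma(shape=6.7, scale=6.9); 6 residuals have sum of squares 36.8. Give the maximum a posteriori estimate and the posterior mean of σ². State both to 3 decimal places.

Posterior: Inverse-Gamma(shape = 6.7+6/2 = 9.7, scale = 6.9+36.8/2 = 25.3).
Mode = β/(α+1) = 25.3/10.7 = 2.364.
Mean = β/(α−1) = 25.3/8.7 = 2.908.
The mean is pulled above the mode by the posterior's right skew.

maximum a posteriori estimate = 2.364, posterior mean = 2.908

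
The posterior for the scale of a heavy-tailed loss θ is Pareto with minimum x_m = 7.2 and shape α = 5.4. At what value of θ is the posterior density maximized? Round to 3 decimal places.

7.200

The Pareto density is strictly decreasing on [x_m, ∞), so the mode is x_m = 7.200.
Mean = α·x_m/(α−1) = 5.4·7.2/4.4 = 8.836.
This is the posterior mode — the MAP estimate.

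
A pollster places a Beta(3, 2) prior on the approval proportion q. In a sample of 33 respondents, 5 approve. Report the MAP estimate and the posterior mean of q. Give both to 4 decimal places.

Posterior: Beta(3+5, 2+28) = Beta(8, 30).
Mode = (8−1)/(8+30−2) = 7/36 = 0.1944.
Mean = 8/(8+30) = 8/38 = 0.2105.

q_MAP = 0.1944, E[q|data] = 0.2105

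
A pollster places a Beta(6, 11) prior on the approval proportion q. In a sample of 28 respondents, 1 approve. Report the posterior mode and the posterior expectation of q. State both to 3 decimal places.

Posterior: Beta(6+1, 11+27) = Beta(7, 38).
Mode = (7−1)/(7+38−2) = 6/43 = 0.140.
Mean = 7/(7+38) = 7/45 = 0.156.

q_MAP = 0.140, E[q|data] = 0.156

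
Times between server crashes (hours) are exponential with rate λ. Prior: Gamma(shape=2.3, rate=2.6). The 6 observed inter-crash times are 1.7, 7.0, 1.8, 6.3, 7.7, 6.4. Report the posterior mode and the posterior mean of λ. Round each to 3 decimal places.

Σ times = 30.9. Posterior: Gamma(shape = 2.3+6 = 8.3, rate = 2.6+30.9 = 33.5).
Mode = (α−1)/β = 7.3/33.5 = 0.218.
Mean = α/β = 8.3/33.5 = 0.248.
The posterior is right-skewed, so the mean exceeds the mode.

MAP = 0.218; posterior mean = 0.248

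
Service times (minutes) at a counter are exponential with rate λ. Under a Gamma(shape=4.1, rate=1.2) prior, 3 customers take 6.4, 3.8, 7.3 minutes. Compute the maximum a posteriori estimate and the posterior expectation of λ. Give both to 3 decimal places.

MAP: 0.326. Posterior mean: 0.380.

Σ times = 17.5. Posterior: Gamma(shape = 4.1+3 = 7.1, rate = 1.2+17.5 = 18.7).
Mode = (α−1)/β = 6.1/18.7 = 0.326.
Mean = α/β = 7.1/18.7 = 0.380.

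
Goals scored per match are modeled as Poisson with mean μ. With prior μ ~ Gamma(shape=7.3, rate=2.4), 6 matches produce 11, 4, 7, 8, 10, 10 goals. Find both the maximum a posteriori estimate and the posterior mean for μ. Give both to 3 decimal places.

Σ counts = 50. Posterior: Gamma(shape = 7.3+50 = 57.3, rate = 2.4+6 = 8.4).
Mode = (α−1)/β = 56.3/8.4 = 6.702.
Mean = α/β = 57.3/8.4 = 6.821.

maximum a posteriori estimate = 6.702, posterior mean = 6.821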